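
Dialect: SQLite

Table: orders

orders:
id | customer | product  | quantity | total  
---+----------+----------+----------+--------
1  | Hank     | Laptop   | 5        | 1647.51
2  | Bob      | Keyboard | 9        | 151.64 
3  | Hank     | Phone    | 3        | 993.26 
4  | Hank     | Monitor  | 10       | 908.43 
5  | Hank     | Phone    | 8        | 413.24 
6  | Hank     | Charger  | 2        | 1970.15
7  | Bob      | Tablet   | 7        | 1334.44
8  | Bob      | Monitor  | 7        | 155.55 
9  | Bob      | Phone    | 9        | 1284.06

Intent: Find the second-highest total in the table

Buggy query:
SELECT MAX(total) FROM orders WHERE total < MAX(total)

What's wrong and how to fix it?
Bug: The inner MAX is an aggregate inside WHERE, which is not allowed

Fix: Put the inner MAX in a scalar subquery

Corrected query:
SELECT MAX(total) FROM orders WHERE total < (SELECT MAX(total) FROM orders)

Result:
MAX(total)
----------
1647.51   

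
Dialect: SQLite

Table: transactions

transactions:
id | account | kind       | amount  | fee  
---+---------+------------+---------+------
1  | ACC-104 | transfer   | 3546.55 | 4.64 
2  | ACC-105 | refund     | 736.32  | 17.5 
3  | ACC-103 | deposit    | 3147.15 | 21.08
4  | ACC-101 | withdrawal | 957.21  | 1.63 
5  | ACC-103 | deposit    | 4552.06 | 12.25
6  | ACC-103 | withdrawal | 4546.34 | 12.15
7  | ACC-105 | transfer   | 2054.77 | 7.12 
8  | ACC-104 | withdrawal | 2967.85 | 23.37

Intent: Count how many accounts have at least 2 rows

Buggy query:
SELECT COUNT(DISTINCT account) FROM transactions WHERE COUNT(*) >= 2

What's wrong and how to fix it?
Bug: WHERE filters individual rows, not groups, so a group-level COUNT is invalid there

Fix: Group first with HAVING COUNT(*) >= 2, then COUNT the resulting groups

Corrected query:
SELECT COUNT(*) FROM (SELECT account FROM transactions GROUP BY account HAVING COUNT(*) >= 2)

Result:
COUNT(*)
--------
3       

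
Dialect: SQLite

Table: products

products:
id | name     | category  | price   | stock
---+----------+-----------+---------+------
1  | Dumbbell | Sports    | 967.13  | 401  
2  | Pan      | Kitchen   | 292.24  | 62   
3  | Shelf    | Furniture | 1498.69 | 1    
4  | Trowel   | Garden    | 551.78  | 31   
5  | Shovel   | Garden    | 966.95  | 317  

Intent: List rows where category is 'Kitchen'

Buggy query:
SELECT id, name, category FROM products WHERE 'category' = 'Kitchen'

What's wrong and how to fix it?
Bug: Single quotes denote string literals in SQL; the column name is being compared as a constant string

Fix: Remove the quotes around the column name (or use double quotes for an identifier)

Corrected query:
SELECT id, name, category FROM products WHERE category = 'Kitchen'

Result:
id | name | category
---+------+---------
2  | Pan  | Kitchen 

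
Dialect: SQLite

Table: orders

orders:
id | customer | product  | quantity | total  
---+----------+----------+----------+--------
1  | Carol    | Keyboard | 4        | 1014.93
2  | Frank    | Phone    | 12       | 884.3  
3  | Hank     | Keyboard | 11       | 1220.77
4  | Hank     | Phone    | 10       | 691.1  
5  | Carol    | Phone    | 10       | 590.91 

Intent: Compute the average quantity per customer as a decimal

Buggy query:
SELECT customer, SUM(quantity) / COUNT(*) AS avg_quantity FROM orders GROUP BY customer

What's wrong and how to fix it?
Bug: SUM(quantity) and COUNT(*) are both integers; the division truncates the fractional part

Fix: Cast one side to REAL so the division keeps the fractional part

Corrected query:
SELECT customer, SUM(quantity) * 1.0 / COUNT(*) AS avg_quantity FROM orders GROUP BY customer

Result:
customer | avg_quantity
---------+-------------
Carol    | 7           
Frank    | 12          
Hank     | 10.5        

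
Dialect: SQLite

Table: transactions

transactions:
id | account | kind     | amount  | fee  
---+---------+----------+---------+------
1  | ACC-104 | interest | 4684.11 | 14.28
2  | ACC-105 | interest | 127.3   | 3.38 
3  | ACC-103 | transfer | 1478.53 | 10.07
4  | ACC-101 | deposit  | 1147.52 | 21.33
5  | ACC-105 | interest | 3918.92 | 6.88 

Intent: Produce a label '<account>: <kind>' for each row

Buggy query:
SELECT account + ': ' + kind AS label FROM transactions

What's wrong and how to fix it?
Bug: SQLite uses || for string concatenation; + coerces text to numbers (yielding 0)

Fix: Replace + with || to concatenate text

Corrected query:
SELECT account || ': ' || kind AS label FROM transactions

Result:
label            
-----------------
ACC-104: interest
ACC-105: interest
ACC-103: transfer
ACC-101: deposit 
ACC-105: interest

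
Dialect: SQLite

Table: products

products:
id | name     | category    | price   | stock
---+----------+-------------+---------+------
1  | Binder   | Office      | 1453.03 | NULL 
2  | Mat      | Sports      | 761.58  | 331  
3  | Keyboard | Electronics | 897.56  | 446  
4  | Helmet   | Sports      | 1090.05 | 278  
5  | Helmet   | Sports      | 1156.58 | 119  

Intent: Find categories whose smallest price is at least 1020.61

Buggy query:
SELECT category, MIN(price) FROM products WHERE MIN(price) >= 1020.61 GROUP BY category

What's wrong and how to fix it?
Bug: Aggregates like MIN are computed per group after WHERE runs

Fix: Use HAVING for the per-group MIN condition

Corrected query:
SELECT category, MIN(price) FROM products GROUP BY category HAVING MIN(price) >= 1020.61

Result:
category | MIN(price)
---------+-----------
Office   | 1453.03   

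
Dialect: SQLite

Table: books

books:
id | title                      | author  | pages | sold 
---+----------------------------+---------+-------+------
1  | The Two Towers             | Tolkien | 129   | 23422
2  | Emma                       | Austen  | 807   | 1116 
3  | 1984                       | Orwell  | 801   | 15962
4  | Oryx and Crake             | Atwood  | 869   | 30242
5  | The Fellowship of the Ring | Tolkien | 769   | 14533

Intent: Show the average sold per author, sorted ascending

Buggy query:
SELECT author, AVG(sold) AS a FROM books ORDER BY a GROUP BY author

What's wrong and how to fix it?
Bug: GROUP BY must precede ORDER BY

Fix: Reorder: SELECT … FROM … GROUP BY … ORDER BY …

Corrected query:
SELECT author, AVG(sold) AS a FROM books GROUP BY author ORDER BY a

Result:
author  | a      
--------+--------
Austen  | 1116   
Orwell  | 15962  
Tolkien | 18977.5
Atwood  | 30242  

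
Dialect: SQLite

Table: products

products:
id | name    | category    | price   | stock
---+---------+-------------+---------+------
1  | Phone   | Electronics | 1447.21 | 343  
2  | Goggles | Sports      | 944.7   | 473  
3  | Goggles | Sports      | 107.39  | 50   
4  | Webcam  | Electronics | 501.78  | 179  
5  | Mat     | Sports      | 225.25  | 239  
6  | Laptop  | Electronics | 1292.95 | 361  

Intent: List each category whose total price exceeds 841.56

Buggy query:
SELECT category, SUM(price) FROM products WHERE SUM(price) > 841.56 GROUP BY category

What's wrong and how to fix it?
Bug: WHERE runs before GROUP BY, so aggregates aren't available there

Fix: Use HAVING (which filters groups after aggregation) instead of WHERE

Corrected query:
SELECT category, SUM(price) FROM products GROUP BY category HAVING SUM(price) > 841.56

Result:
category    | SUM(price)
------------+-----------
Electronics | 3241.94   
Sports      | 1277.34   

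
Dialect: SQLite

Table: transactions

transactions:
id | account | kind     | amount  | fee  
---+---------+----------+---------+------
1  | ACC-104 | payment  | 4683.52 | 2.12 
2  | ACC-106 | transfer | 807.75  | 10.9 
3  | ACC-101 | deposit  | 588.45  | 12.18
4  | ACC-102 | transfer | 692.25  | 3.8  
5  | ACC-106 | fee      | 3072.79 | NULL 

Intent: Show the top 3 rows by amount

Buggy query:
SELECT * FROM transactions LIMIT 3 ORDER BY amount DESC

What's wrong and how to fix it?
Bug: LIMIT must come after ORDER BY

Fix: Sort with ORDER BY, then apply LIMIT

Corrected query:
SELECT * FROM transactions ORDER BY amount DESC LIMIT 3

Result:
id | account | kind     | amount  | fee 
---+---------+----------+---------+-----
1  | ACC-104 | payment  | 4683.52 | 2.12
5  | ACC-106 | fee      | 3072.79 | NULL
2  | ACC-106 | transfer | 807.75  | 10.9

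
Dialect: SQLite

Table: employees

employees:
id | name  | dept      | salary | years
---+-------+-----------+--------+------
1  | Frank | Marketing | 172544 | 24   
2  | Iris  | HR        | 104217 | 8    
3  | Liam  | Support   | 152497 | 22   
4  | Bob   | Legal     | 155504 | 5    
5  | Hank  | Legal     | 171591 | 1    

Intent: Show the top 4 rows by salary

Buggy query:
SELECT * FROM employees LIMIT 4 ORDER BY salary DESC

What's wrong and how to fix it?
Bug: LIMIT must come after ORDER BY

Fix: Sort with ORDER BY, then apply LIMIT

Corrected query:
SELECT * FROM employees ORDER BY salary DESC LIMIT 4

Result:
id | name  | dept      | salary | years
---+-------+-----------+--------+------
1  | Frank | Marketing | 172544 | 24   
5  | Hank  | Legal     | 171591 | 1    
4  | Bob   | Legal     | 155504 | 5    
3  | Liam  | Support   | 152497 | 22   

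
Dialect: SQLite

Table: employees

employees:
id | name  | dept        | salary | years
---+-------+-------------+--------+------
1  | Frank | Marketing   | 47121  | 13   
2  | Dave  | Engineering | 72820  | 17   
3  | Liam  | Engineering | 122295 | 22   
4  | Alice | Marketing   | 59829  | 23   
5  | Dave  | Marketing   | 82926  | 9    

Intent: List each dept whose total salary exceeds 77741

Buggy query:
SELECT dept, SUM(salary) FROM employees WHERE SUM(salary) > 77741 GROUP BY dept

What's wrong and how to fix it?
Bug: WHERE runs before GROUP BY, so aggregates aren't available there

Fix: Move the aggregate condition to a HAVING clause

Corrected query:
SELECT dept, SUM(salary) FROM employees GROUP BY dept HAVING SUM(salary) > 77741

Result:
dept        | SUM(salary)
------------+------------
Engineering | 195115     
Marketing   | 189876     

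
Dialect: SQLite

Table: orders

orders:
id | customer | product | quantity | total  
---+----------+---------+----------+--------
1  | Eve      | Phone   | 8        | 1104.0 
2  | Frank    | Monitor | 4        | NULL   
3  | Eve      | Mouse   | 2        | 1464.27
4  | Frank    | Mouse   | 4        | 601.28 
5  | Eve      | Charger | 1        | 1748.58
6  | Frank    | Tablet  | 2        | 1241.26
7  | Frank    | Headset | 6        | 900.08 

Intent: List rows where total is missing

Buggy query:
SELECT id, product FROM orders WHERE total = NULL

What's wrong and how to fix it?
Bug: '= NULL' is always unknown in SQL three-valued logic, so no rows match

Fix: Replace '= NULL' with 'IS NULL'

Corrected query:
SELECT id, product FROM orders WHERE total IS NULL

Result:
id | product
---+--------
2  | Monitor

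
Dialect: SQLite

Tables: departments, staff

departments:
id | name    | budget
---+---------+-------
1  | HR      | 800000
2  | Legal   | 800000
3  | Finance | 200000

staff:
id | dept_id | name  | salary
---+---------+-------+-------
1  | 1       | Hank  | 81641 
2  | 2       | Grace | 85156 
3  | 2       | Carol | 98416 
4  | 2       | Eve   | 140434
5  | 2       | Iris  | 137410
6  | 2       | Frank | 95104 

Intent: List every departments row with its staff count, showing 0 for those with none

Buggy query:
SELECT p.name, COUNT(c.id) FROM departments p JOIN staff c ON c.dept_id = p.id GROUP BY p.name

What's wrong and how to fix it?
Bug: INNER JOIN drops departments rows that have no matching staff rows

Fix: Use LEFT JOIN so parents without children still appear (COUNT(c.id) gives 0)

Corrected query:
SELECT p.name, COUNT(c.id) FROM departments p LEFT JOIN staff c ON c.dept_id = p.id GROUP BY p.name

Result:
name    | COUNT(c.id)
--------+------------
Finance | 0          
HR      | 1          
Legal   | 5          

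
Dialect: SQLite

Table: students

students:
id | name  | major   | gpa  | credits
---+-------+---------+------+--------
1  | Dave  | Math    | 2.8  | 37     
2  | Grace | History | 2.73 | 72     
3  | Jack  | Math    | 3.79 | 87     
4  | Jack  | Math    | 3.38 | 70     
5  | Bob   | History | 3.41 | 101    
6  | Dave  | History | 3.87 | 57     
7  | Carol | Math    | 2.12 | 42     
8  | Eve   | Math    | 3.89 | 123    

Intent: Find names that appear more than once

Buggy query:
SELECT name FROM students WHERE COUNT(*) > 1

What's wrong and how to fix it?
Bug: COUNT(*) is an aggregate and cannot be used in WHERE

Fix: GROUP BY name, then filter groups with HAVING COUNT(*) > 1

Corrected query:
SELECT name FROM students GROUP BY name HAVING COUNT(*) > 1

Result:
name
----
Dave
Jack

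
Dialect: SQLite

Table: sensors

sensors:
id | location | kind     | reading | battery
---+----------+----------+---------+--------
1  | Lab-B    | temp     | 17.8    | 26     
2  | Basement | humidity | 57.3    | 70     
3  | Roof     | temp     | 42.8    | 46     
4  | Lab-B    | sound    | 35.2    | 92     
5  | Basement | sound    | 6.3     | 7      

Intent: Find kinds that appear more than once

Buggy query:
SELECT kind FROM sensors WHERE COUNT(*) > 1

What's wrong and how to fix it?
Bug: COUNT(*) is an aggregate and cannot be used in WHERE

Fix: Group first, then use HAVING for the count condition

Corrected query:
SELECT kind FROM sensors GROUP BY kind HAVING COUNT(*) > 1

Result:
kind 
-----
sound
temp 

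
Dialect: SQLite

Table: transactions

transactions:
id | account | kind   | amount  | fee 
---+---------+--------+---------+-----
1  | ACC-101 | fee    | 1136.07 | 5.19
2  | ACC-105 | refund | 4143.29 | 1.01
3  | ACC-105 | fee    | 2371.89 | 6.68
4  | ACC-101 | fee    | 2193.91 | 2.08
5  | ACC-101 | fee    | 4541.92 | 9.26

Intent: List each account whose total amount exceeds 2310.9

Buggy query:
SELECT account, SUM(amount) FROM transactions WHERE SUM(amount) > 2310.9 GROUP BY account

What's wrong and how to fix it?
Bug: WHERE runs before GROUP BY, so aggregates aren't available there

Fix: Use HAVING (which filters groups after aggregation) instead of WHERE

Corrected query:
SELECT account, SUM(amount) FROM transactions GROUP BY account HAVING SUM(amount) > 2310.9

Result:
account | SUM(amount)
--------+------------
ACC-101 | 7871.9     
ACC-105 | 6515.18    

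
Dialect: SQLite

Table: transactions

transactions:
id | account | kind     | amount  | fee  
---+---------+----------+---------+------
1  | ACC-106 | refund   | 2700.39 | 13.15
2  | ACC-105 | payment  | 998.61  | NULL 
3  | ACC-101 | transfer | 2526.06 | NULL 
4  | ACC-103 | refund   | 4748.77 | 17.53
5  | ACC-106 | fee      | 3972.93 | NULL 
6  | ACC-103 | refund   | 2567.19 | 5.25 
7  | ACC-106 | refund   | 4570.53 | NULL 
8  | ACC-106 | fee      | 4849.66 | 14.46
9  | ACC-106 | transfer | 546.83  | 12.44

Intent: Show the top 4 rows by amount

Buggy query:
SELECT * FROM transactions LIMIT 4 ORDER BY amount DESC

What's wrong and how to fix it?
Bug: ORDER BY cannot follow LIMIT; LIMIT is the final clause

Fix: Swap the clauses: ORDER BY first, then LIMIT

Corrected query:
SELECT * FROM transactions ORDER BY amount DESC LIMIT 4

Result:
id | account | kind   | amount  | fee  
---+---------+--------+---------+------
8  | ACC-106 | fee    | 4849.66 | 14.46
4  | ACC-103 | refund | 4748.77 | 17.53
7  | ACC-106 | refund | 4570.53 | NULL 
5  | ACC-106 | fee    | 3972.93 | NULL 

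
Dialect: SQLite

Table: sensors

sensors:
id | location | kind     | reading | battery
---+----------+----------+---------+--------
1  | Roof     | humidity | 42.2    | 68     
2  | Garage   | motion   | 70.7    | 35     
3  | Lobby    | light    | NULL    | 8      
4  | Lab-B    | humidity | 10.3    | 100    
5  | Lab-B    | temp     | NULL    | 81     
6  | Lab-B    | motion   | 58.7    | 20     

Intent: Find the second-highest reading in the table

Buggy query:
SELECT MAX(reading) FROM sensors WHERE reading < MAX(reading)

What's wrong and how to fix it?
Bug: The inner MAX is an aggregate inside WHERE, which is not allowed

Fix: Put the inner MAX in a scalar subquery

Corrected query:
SELECT MAX(reading) FROM sensors WHERE reading < (SELECT MAX(reading) FROM sensors)

Result:
MAX(reading)
------------
58.7        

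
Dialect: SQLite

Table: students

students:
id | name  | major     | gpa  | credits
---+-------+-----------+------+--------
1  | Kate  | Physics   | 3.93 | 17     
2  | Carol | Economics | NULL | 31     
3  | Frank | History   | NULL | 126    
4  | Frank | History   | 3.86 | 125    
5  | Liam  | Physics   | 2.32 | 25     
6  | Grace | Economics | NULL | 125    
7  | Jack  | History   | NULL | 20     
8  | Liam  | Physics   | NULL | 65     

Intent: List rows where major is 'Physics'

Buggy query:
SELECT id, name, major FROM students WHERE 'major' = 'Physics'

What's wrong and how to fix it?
Bug: Single quotes denote string literals in SQL; the column name is being compared as a constant string

Fix: Remove the quotes around the column name (or use double quotes for an identifier)

Corrected query:
SELECT id, name, major FROM students WHERE major = 'Physics'

Result:
id | name | major  
---+------+--------
1  | Kate | Physics
5  | Liam | Physics
8  | Liam | Physics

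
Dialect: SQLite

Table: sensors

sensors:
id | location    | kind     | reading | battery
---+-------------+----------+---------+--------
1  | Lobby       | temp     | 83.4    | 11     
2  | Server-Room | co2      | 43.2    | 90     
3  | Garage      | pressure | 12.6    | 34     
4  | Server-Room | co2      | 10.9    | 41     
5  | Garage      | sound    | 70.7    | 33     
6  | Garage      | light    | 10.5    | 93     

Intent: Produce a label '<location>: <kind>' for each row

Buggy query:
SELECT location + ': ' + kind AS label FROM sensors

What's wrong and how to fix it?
Bug: '+' is numeric addition; on text columns SQLite converts them to 0 instead of concatenating

Fix: Use the || operator for string concatenation

Corrected query:
SELECT location || ': ' || kind AS label FROM sensors

Result:
label           
----------------
Lobby: temp     
Server-Room: co2
Garage: pressure
Server-Room: co2
Garage: sound   
Garage: light   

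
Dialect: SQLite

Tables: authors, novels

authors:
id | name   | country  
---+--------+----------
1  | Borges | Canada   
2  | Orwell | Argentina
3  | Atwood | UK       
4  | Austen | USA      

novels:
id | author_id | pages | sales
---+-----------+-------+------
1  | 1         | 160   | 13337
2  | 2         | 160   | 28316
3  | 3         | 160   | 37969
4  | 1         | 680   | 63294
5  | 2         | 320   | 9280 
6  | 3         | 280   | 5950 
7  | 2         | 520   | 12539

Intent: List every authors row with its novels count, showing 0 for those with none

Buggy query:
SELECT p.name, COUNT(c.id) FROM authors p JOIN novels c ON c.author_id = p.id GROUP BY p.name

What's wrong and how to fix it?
Bug: An inner join excludes parents with zero children

Fix: Use LEFT JOIN so parents without children still appear (COUNT(c.id) gives 0)

Corrected query:
SELECT p.name, COUNT(c.id) FROM authors p LEFT JOIN novels c ON c.author_id = p.id GROUP BY p.name

Result:
name   | COUNT(c.id)
-------+------------
Atwood | 2          
Austen | 0          
Borges | 2          
Orwell | 3          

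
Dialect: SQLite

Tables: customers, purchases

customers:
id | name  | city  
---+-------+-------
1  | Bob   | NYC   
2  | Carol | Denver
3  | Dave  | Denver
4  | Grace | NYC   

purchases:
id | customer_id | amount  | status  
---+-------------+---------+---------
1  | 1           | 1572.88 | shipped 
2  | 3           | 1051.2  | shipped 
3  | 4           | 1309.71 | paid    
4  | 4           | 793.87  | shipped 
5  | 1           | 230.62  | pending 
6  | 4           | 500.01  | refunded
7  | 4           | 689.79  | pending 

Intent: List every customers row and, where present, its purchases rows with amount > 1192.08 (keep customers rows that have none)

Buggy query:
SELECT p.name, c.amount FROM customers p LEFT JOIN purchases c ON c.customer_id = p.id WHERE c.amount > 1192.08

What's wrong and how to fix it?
Bug: Filtering c.amount in WHERE discards the NULL rows produced by LEFT JOIN, turning it into an inner join

Fix: Move the right-table condition into the ON clause so unmatched parents are kept

Corrected query:
SELECT p.name, c.amount FROM customers p LEFT JOIN purchases c ON c.customer_id = p.id AND c.amount > 1192.08

Result:
name  | amount 
------+--------
Bob   | 1572.88
Carol | NULL   
Dave  | NULL   
Grace | 1309.71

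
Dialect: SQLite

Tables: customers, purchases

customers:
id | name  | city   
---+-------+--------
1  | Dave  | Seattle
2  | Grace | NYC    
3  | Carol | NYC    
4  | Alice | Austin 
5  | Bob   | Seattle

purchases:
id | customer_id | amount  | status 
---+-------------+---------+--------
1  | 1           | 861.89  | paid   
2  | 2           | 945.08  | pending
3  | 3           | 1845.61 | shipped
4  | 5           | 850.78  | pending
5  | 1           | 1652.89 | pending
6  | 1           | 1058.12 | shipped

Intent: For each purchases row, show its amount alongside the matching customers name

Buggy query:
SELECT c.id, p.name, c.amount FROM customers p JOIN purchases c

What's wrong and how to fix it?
Bug: JOIN with no ON clause produces a cartesian product; every purchases row pairs with every customers row

Fix: Add ON c.customer_id = p.id to the JOIN

Corrected query:
SELECT c.id, p.name, c.amount FROM customers p JOIN purchases c ON c.customer_id = p.id

Result:
id | name  | amount 
---+-------+--------
1  | Dave  | 861.89 
2  | Grace | 945.08 
3  | Carol | 1845.61
4  | Bob   | 850.78 
5  | Dave  | 1652.89
6  | Dave  | 1058.12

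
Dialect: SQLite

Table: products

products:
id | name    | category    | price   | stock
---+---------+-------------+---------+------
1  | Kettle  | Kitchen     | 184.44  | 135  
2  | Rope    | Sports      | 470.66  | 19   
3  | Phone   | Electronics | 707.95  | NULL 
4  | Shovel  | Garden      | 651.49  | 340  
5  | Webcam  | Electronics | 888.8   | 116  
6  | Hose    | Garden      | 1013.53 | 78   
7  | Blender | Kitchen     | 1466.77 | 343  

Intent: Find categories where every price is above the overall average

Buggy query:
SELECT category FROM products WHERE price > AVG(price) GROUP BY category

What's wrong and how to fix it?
Bug: AVG() is an aggregate; it can't sit directly in WHERE

Fix: Use a subquery for AVG and a HAVING MIN(...) filter so the condition holds for every row in the group

Corrected query:
SELECT category FROM products GROUP BY category HAVING MIN(price) > (SELECT AVG(price) FROM products)

Result:
(no rows)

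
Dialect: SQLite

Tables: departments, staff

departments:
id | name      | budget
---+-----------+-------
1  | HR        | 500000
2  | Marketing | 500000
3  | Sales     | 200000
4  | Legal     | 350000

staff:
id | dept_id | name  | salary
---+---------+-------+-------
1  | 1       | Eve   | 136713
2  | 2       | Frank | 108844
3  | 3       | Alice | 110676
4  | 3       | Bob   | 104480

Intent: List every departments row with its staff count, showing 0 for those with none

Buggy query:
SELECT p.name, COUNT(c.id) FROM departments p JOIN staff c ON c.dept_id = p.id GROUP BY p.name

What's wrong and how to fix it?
Bug: INNER JOIN drops departments rows that have no matching staff rows

Fix: Switch to LEFT JOIN to retain unmatched parent rows

Corrected query:
SELECT p.name, COUNT(c.id) FROM departments p LEFT JOIN staff c ON c.dept_id = p.id GROUP BY p.name

Result:
name      | COUNT(c.id)
----------+------------
HR        | 1          
Legal     | 0          
Marketing | 1          
Sales     | 2          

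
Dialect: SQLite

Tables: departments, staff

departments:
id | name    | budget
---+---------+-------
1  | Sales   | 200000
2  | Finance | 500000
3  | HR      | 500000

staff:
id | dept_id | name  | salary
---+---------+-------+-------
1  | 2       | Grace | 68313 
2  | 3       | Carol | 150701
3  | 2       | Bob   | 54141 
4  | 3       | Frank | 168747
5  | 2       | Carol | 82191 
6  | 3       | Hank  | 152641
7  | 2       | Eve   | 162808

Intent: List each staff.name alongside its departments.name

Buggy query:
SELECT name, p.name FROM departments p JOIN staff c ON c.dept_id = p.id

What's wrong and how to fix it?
Bug: Both tables have a 'name' column; the unqualified reference is ambiguous

Fix: Prefix ambiguous columns with the table alias

Corrected query:
SELECT c.name, p.name FROM departments p JOIN staff c ON c.dept_id = p.id

Result:
name  | name   
------+--------
Grace | Finance
Carol | HR     
Bob   | Finance
Frank | HR     
Carol | Finance
Hank  | HR     
Eve   | Finance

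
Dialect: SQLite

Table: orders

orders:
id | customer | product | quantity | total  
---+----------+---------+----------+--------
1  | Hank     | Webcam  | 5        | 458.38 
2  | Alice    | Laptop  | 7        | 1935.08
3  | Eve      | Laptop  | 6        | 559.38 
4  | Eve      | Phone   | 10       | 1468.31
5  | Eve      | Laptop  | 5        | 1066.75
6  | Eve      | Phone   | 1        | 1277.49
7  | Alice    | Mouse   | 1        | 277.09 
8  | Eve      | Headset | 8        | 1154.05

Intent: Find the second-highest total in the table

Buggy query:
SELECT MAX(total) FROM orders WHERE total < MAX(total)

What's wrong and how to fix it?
Bug: The inner MAX is an aggregate inside WHERE, which is not allowed

Fix: Compute the overall MAX in a subquery, then take MAX of rows below it

Corrected query:
SELECT MAX(total) FROM orders WHERE total < (SELECT MAX(total) FROM orders)

Result:
MAX(total)
----------
1468.31   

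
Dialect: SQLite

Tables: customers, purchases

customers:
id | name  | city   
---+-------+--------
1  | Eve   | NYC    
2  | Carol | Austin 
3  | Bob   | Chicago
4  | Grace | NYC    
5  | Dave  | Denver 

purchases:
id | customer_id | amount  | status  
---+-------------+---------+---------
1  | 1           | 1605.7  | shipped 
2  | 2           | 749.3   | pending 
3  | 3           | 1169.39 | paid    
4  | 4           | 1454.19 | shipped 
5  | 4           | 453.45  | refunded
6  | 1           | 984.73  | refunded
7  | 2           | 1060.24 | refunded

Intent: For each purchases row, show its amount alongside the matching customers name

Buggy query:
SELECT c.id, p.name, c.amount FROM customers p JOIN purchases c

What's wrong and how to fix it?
Bug: JOIN with no ON clause produces a cartesian product; every purchases row pairs with every customers row

Fix: Specify the join condition linking the foreign key to the parent id

Corrected query:
SELECT c.id, p.name, c.amount FROM customers p JOIN purchases c ON c.customer_id = p.id

Result:
id | name  | amount 
---+-------+--------
1  | Eve   | 1605.7 
2  | Carol | 749.3  
3  | Bob   | 1169.39
4  | Grace | 1454.19
5  | Grace | 453.45 
6  | Eve   | 984.73 
7  | Carol | 1060.24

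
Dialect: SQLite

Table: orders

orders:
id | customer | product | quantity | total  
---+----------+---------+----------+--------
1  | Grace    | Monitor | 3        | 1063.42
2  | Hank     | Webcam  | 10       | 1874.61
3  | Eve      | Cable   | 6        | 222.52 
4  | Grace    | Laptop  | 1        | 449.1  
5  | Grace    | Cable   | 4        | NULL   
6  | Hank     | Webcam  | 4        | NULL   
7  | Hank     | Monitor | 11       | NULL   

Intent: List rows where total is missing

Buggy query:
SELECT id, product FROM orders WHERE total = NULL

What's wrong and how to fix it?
Bug: Comparing to NULL with '=' never matches; NULL = NULL is unknown, not true

Fix: Replace '= NULL' with 'IS NULL'

Corrected query:
SELECT id, product FROM orders WHERE total IS NULL

Result:
id | product
---+--------
5  | Cable  
6  | Webcam 
7  | Monitor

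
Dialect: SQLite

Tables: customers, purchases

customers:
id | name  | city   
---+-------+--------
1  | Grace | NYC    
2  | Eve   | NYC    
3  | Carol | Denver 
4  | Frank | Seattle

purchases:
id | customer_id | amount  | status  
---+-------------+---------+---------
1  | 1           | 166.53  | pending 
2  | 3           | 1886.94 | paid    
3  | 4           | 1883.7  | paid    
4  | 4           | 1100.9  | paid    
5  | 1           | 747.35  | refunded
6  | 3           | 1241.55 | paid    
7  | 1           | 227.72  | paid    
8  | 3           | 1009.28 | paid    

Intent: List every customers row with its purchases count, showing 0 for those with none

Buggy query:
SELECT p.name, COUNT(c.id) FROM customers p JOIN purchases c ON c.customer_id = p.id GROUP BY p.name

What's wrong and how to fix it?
Bug: An inner join excludes parents with zero children

Fix: Use LEFT JOIN so parents without children still appear (COUNT(c.id) gives 0)

Corrected query:
SELECT p.name, COUNT(c.id) FROM customers p LEFT JOIN purchases c ON c.customer_id = p.id GROUP BY p.name

Result:
name  | COUNT(c.id)
------+------------
Carol | 3          
Eve   | 0          
Frank | 2          
Grace | 3          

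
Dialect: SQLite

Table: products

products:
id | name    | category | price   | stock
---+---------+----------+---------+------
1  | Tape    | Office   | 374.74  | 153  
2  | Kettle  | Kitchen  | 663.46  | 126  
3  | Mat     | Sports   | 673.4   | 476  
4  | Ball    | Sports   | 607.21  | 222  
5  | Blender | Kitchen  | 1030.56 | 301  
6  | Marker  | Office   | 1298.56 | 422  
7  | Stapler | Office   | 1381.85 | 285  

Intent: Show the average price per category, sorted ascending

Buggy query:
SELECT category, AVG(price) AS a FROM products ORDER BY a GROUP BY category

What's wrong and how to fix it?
Bug: GROUP BY must precede ORDER BY

Fix: Reorder: SELECT … FROM … GROUP BY … ORDER BY …

Corrected query:
SELECT category, AVG(price) AS a FROM products GROUP BY category ORDER BY a

Result:
category | a          
---------+------------
Sports   | 640.305    
Kitchen  | 847.01     
Office   | 1018.383333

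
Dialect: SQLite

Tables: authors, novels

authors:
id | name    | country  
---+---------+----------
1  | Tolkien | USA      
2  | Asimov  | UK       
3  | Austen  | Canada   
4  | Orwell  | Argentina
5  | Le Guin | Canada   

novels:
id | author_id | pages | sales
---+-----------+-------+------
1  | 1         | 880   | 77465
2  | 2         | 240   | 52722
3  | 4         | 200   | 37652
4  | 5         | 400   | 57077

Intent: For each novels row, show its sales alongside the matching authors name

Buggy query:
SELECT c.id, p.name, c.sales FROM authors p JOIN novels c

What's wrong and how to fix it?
Bug: Missing join condition: each novels row is matched to all authors rows instead of just its own

Fix: Add ON c.author_id = p.id to the JOIN

Corrected query:
SELECT c.id, p.name, c.sales FROM authors p JOIN novels c ON c.author_id = p.id

Result:
id | name    | sales
---+---------+------
1  | Tolkien | 77465
2  | Asimov  | 52722
3  | Orwell  | 37652
4  | Le Guin | 57077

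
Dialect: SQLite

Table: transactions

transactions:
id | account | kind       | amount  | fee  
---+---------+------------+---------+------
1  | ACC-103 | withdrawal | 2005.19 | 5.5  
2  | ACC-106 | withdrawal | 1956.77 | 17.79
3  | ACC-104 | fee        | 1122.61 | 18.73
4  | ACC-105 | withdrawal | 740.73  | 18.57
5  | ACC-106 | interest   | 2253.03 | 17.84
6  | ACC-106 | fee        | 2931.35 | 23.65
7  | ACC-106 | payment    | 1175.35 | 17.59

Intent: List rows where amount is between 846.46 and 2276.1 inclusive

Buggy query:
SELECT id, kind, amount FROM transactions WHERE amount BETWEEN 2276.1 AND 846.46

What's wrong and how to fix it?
Bug: The bounds are reversed; BETWEEN a AND b requires a <= b to match anything

Fix: Write BETWEEN 846.46 AND 2276.1

Corrected query:
SELECT id, kind, amount FROM transactions WHERE amount BETWEEN 846.46 AND 2276.1

Result:
id | kind       | amount 
---+------------+--------
1  | withdrawal | 2005.19
2  | withdrawal | 1956.77
3  | fee        | 1122.61
5  | interest   | 2253.03
7  | payment    | 1175.35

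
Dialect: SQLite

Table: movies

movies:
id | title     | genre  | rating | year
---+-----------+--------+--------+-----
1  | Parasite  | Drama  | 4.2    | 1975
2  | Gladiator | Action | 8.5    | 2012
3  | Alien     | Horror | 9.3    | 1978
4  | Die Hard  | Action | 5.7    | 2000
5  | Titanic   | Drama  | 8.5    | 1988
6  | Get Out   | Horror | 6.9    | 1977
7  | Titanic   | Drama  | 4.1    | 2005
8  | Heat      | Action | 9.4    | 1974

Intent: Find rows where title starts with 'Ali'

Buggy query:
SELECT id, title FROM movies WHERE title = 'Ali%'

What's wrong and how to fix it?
Bug: Wildcards only work with LIKE; '=' treats '%' as a literal character

Fix: Replace '=' with LIKE so 'Ali%' is treated as a pattern

Corrected query:
SELECT id, title FROM movies WHERE title LIKE 'Ali%'

Result:
id | title
---+------
3  | Alien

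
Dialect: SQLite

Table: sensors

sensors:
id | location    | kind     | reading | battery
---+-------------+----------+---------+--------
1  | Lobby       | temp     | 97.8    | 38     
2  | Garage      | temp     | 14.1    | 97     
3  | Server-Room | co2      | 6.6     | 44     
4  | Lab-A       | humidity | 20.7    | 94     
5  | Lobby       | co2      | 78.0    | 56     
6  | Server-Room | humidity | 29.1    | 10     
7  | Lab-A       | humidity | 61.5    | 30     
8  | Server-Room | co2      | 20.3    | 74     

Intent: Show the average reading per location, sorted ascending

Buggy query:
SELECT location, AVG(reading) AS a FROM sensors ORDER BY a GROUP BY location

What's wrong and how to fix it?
Bug: ORDER BY appears before GROUP BY; SQL clause order requires GROUP BY first

Fix: Reorder: SELECT … FROM … GROUP BY … ORDER BY …

Corrected query:
SELECT location, AVG(reading) AS a FROM sensors GROUP BY location ORDER BY a

Result:
location    | a        
------------+----------
Garage      | 14.1     
Server-Room | 18.666667
Lab-A       | 41.1     
Lobby       | 87.9     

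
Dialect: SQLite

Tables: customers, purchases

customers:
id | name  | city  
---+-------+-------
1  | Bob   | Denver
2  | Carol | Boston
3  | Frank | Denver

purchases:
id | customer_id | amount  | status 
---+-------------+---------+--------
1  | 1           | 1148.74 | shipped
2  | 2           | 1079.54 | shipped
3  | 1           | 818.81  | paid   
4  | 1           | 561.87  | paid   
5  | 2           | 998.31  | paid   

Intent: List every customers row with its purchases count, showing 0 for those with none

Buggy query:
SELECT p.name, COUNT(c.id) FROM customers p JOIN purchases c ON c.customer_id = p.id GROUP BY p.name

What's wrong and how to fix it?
Bug: INNER JOIN drops customers rows that have no matching purchases rows

Fix: Switch to LEFT JOIN to retain unmatched parent rows

Corrected query:
SELECT p.name, COUNT(c.id) FROM customers p LEFT JOIN purchases c ON c.customer_id = p.id GROUP BY p.name

Result:
name  | COUNT(c.id)
------+------------
Bob   | 3          
Carol | 2          
Frank | 0          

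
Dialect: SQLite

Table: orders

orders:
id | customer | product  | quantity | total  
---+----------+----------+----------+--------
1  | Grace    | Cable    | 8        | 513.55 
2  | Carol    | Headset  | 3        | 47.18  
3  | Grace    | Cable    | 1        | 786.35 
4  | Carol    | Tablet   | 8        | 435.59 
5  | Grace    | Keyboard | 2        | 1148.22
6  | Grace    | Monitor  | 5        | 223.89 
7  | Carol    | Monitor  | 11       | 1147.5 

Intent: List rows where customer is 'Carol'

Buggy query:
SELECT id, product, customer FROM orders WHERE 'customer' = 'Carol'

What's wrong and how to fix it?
Bug: Single quotes denote string literals in SQL; the column name is being compared as a constant string

Fix: Reference the column as customer without single quotes

Corrected query:
SELECT id, product, customer FROM orders WHERE customer = 'Carol'

Result:
id | product | customer
---+---------+---------
2  | Headset | Carol   
4  | Tablet  | Carol   
7  | Monitor | Carol   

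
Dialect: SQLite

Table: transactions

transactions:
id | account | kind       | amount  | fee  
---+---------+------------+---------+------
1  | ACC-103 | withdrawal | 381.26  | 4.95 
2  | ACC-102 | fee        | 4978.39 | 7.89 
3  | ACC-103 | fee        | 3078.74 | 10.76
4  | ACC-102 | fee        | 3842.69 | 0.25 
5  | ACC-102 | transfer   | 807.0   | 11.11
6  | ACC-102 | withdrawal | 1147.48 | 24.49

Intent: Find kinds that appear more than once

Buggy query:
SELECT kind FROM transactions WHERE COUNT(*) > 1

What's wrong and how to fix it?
Bug: COUNT(*) is an aggregate and cannot be used in WHERE

Fix: GROUP BY kind, then filter groups with HAVING COUNT(*) > 1

Corrected query:
SELECT kind FROM transactions GROUP BY kind HAVING COUNT(*) > 1

Result:
kind      
----------
fee       
withdrawal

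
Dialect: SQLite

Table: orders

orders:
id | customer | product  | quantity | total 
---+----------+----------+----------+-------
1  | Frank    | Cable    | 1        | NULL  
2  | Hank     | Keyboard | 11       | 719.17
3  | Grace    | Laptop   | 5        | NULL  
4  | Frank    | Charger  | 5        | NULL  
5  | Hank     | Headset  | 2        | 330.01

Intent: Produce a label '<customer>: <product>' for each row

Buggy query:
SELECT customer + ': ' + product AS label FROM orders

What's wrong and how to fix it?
Bug: SQLite uses || for string concatenation; + coerces text to numbers (yielding 0)

Fix: Replace + with || to concatenate text

Corrected query:
SELECT customer || ': ' || product AS label FROM orders

Result:
label         
--------------
Frank: Cable  
Hank: Keyboard
Grace: Laptop 
Frank: Charger
Hank: Headset 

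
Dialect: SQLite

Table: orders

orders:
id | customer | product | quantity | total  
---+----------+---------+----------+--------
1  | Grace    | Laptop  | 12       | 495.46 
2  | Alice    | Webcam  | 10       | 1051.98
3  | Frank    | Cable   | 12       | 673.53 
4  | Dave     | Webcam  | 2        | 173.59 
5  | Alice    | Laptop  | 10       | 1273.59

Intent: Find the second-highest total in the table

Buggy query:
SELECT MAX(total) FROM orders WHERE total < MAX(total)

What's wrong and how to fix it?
Bug: The inner MAX is an aggregate inside WHERE, which is not allowed

Fix: Put the inner MAX in a scalar subquery

Corrected query:
SELECT MAX(total) FROM orders WHERE total < (SELECT MAX(total) FROM orders)

Result:
MAX(total)
----------
1051.98   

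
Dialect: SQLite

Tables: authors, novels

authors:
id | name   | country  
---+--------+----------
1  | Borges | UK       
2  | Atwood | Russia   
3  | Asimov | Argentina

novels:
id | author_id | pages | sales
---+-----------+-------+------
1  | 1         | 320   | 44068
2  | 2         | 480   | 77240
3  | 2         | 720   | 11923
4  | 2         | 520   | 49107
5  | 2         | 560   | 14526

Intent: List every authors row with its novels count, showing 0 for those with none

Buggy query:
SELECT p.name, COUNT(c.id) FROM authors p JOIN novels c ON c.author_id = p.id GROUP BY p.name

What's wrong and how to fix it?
Bug: INNER JOIN drops authors rows that have no matching novels rows

Fix: Use LEFT JOIN so parents without children still appear (COUNT(c.id) gives 0)

Corrected query:
SELECT p.name, COUNT(c.id) FROM authors p LEFT JOIN novels c ON c.author_id = p.id GROUP BY p.name

Result:
name   | COUNT(c.id)
-------+------------
Asimov | 0          
Atwood | 4          
Borges | 1          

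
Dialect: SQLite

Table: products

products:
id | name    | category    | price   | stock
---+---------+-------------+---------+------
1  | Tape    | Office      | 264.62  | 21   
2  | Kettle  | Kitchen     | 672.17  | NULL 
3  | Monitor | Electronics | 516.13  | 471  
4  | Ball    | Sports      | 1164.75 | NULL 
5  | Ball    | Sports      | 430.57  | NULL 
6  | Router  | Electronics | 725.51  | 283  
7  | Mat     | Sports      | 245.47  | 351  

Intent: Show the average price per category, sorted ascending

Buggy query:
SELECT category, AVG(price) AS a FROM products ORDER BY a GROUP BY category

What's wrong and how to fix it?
Bug: GROUP BY must precede ORDER BY

Fix: Move ORDER BY to the end, after GROUP BY

Corrected query:
SELECT category, AVG(price) AS a FROM products GROUP BY category ORDER BY a

Result:
category    | a         
------------+-----------
Office      | 264.62    
Sports      | 613.596667
Electronics | 620.82    
Kitchen     | 672.17    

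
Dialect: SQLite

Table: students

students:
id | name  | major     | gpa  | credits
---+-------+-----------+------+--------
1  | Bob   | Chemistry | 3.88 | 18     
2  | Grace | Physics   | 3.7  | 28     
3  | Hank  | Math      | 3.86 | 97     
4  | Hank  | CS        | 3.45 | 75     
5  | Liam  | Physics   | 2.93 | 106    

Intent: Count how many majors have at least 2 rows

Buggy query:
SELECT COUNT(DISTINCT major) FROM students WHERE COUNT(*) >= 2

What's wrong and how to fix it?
Bug: COUNT(*) cannot appear in WHERE; the per-group count doesn't exist yet

Fix: Group first with HAVING COUNT(*) >= 2, then COUNT the resulting groups

Corrected query:
SELECT COUNT(*) FROM (SELECT major FROM students GROUP BY major HAVING COUNT(*) >= 2)

Result:
COUNT(*)
--------
1       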